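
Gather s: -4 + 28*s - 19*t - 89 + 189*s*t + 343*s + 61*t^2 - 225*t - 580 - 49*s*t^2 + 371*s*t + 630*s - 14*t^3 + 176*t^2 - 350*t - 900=s*(-49*t^2 + 560*t + 1001) - 14*t^3 + 237*t^2 - 594*t - 1573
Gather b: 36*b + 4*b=40*b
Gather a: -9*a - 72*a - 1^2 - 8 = -81*a - 9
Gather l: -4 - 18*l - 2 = -18*l - 6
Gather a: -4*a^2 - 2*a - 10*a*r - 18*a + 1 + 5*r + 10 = -4*a^2 + a*(-10*r - 20) + 5*r + 11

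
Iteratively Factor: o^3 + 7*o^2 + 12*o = (o + 3)*(o^2 + 4*o) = (o + 3)*(o + 4)*(o)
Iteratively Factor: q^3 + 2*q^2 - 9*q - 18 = (q - 3)*(q^2 + 5*q + 6) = (q - 3)*(q + 3)*(q + 2)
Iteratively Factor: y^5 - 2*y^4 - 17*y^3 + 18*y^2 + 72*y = (y + 3)*(y^4 - 5*y^3 - 2*y^2 + 24*y) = (y + 2)*(y + 3)*(y^3 - 7*y^2 + 12*y) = y*(y + 2)*(y + 3)*(y^2 - 7*y + 12) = y*(y - 3)*(y + 2)*(y + 3)*(y - 4)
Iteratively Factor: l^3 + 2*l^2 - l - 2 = (l + 1)*(l^2 + l - 2) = (l - 1)*(l + 1)*(l + 2)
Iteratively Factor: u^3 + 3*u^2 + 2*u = (u)*(u^2 + 3*u + 2) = u*(u + 2)*(u + 1)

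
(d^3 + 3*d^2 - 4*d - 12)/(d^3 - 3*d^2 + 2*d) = (d^2 + 5*d + 6)/(d*(d - 1))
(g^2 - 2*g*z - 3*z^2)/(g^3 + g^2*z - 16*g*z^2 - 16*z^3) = (-g + 3*z)/(-g^2 + 16*z^2)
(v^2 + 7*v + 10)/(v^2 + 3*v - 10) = (v + 2)/(v - 2)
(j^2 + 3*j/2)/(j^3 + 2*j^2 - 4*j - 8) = j*(2*j + 3)/(2*(j^3 + 2*j^2 - 4*j - 8))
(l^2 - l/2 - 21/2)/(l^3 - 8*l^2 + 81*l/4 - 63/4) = 2*(l + 3)/(2*l^2 - 9*l + 9)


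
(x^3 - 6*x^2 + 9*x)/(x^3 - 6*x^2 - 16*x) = (-x^2 + 6*x - 9)/(-x^2 + 6*x + 16)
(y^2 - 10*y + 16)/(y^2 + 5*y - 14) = (y - 8)/(y + 7)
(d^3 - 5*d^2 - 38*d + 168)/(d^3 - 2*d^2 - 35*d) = (d^2 + 2*d - 24)/(d*(d + 5))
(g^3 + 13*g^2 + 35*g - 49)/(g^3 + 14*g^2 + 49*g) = (g - 1)/g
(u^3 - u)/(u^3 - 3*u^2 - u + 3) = u/(u - 3)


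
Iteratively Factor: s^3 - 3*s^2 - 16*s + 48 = (s - 4)*(s^2 + s - 12) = (s - 4)*(s + 4)*(s - 3)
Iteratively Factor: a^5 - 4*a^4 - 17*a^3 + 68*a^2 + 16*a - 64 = (a - 1)*(a^4 - 3*a^3 - 20*a^2 + 48*a + 64) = (a - 1)*(a + 1)*(a^3 - 4*a^2 - 16*a + 64) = (a - 1)*(a + 1)*(a + 4)*(a^2 - 8*a + 16) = (a - 4)*(a - 1)*(a + 1)*(a + 4)*(a - 4)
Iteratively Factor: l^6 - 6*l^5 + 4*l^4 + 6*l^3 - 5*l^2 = (l - 1)*(l^5 - 5*l^4 - l^3 + 5*l^2) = l*(l - 1)*(l^4 - 5*l^3 - l^2 + 5*l) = l^2*(l - 1)*(l^3 - 5*l^2 - l + 5) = l^2*(l - 1)*(l + 1)*(l^2 - 6*l + 5) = l^2*(l - 1)^2*(l + 1)*(l - 5)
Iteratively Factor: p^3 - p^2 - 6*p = (p - 3)*(p^2 + 2*p) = (p - 3)*(p + 2)*(p)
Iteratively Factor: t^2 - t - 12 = (t - 4)*(t + 3)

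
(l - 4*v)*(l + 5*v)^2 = l^3 + 6*l^2*v - 15*l*v^2 - 100*v^3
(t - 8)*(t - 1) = t^2 - 9*t + 8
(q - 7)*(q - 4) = q^2 - 11*q + 28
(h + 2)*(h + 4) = h^2 + 6*h + 8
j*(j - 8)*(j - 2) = j^3 - 10*j^2 + 16*j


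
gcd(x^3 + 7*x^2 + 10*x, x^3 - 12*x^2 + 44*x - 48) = 1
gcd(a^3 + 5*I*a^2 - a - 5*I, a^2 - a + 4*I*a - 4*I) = a - 1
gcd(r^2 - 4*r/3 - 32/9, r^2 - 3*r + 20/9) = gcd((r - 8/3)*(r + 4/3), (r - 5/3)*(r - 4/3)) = 1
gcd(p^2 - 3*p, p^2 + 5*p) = p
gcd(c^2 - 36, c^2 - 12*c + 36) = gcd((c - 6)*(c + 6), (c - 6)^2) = c - 6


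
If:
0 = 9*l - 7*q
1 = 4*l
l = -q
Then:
No Solution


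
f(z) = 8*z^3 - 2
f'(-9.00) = 1944.00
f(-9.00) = -5834.00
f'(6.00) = 864.00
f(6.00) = 1726.00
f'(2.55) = 156.06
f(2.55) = 130.65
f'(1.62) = 62.99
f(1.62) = 32.01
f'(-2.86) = 196.31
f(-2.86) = -189.15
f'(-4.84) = 562.21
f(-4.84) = -909.04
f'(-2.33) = 130.29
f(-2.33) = -103.19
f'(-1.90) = 86.64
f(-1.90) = -56.87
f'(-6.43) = 992.28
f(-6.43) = -2128.78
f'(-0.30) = 2.16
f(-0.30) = -2.22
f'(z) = 24*z^2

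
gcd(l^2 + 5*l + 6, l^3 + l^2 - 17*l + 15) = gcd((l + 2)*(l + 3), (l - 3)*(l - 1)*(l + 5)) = 1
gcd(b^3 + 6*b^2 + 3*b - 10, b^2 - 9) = 1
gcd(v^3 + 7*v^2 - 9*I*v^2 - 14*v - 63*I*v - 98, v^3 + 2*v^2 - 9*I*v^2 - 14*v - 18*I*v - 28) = v^2 - 9*I*v - 14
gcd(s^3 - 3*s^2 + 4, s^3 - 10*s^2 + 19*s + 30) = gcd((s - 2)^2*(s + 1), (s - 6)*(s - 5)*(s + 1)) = s + 1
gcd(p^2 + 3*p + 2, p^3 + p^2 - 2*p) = p + 2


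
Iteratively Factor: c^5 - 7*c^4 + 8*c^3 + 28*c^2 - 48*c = (c)*(c^4 - 7*c^3 + 8*c^2 + 28*c - 48) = c*(c + 2)*(c^3 - 9*c^2 + 26*c - 24) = c*(c - 3)*(c + 2)*(c^2 - 6*c + 8) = c*(c - 3)*(c - 2)*(c + 2)*(c - 4)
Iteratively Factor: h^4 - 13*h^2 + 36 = (h + 2)*(h^3 - 2*h^2 - 9*h + 18) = (h - 3)*(h + 2)*(h^2 + h - 6) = (h - 3)*(h - 2)*(h + 2)*(h + 3)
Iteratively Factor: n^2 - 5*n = (n - 5)*(n)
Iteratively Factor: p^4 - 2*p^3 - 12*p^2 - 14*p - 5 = (p - 5)*(p^3 + 3*p^2 + 3*p + 1) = (p - 5)*(p + 1)*(p^2 + 2*p + 1) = (p - 5)*(p + 1)^2*(p + 1)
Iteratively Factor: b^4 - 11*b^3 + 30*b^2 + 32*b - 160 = (b - 4)*(b^3 - 7*b^2 + 2*b + 40) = (b - 4)*(b + 2)*(b^2 - 9*b + 20) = (b - 5)*(b - 4)*(b + 2)*(b - 4)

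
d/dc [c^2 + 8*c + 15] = 2*c + 8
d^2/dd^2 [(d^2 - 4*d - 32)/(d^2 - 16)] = -8/(d^3 - 12*d^2 + 48*d - 64)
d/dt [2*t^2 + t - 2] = 4*t + 1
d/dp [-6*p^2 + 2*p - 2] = 2 - 12*p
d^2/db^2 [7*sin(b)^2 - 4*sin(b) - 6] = 4*sin(b) + 14*cos(2*b)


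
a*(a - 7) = a^2 - 7*a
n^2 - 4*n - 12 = (n - 6)*(n + 2)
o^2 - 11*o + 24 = (o - 8)*(o - 3)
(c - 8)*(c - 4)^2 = c^3 - 16*c^2 + 80*c - 128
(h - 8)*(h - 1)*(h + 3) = h^3 - 6*h^2 - 19*h + 24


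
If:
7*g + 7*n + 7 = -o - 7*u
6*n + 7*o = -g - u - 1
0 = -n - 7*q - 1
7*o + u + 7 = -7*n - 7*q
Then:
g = 5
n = -48*u/43 - 288/43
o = 35*u/43 + 210/43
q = 48*u/301 + 35/43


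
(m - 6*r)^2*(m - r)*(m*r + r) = m^4*r - 13*m^3*r^2 + m^3*r + 48*m^2*r^3 - 13*m^2*r^2 - 36*m*r^4 + 48*m*r^3 - 36*r^4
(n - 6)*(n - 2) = n^2 - 8*n + 12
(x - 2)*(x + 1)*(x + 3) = x^3 + 2*x^2 - 5*x - 6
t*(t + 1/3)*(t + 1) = t^3 + 4*t^2/3 + t/3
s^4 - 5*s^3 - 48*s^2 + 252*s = s*(s - 6)^2*(s + 7)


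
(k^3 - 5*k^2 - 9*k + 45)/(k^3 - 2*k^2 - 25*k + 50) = (k^2 - 9)/(k^2 + 3*k - 10)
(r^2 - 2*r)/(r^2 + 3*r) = (r - 2)/(r + 3)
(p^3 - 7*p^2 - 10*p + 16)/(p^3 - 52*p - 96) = (p - 1)/(p + 6)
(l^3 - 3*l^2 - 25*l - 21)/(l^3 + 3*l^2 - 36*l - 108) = (l^2 - 6*l - 7)/(l^2 - 36)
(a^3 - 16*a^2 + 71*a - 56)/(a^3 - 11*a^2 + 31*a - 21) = (a - 8)/(a - 3)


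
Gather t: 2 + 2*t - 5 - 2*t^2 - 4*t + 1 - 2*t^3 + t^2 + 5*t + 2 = -2*t^3 - t^2 + 3*t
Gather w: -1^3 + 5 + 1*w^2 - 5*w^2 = 4 - 4*w^2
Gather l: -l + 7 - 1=6 - l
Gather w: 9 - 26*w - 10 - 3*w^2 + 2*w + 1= -3*w^2 - 24*w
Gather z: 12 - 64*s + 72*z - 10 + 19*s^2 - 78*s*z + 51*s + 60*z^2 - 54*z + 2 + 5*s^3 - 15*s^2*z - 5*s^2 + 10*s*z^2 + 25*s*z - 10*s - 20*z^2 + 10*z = 5*s^3 + 14*s^2 - 23*s + z^2*(10*s + 40) + z*(-15*s^2 - 53*s + 28) + 4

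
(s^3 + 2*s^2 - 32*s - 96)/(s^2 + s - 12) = (s^2 - 2*s - 24)/(s - 3)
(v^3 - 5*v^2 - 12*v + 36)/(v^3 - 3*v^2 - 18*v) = (v - 2)/v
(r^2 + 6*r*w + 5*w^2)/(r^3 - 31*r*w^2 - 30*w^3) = 1/(r - 6*w)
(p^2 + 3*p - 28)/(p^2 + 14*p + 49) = (p - 4)/(p + 7)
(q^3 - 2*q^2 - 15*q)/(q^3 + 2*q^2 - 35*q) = (q + 3)/(q + 7)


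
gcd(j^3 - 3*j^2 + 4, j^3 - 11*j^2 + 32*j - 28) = j^2 - 4*j + 4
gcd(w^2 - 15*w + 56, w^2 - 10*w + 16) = w - 8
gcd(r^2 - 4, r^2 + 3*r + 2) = r + 2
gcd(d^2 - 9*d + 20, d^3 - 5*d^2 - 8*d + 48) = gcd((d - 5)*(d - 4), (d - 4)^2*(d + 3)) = d - 4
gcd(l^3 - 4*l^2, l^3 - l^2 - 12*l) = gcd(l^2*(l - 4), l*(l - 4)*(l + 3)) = l^2 - 4*l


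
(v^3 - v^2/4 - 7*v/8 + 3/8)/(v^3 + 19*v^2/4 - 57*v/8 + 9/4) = (v + 1)/(v + 6)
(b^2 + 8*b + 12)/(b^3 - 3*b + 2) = (b + 6)/(b^2 - 2*b + 1)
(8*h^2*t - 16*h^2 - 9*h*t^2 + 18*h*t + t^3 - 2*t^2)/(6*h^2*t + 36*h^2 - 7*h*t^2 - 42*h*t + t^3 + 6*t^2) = (-8*h*t + 16*h + t^2 - 2*t)/(-6*h*t - 36*h + t^2 + 6*t)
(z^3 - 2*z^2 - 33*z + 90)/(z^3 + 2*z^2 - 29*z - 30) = (z - 3)/(z + 1)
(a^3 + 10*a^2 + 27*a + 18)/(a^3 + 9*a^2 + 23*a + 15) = (a + 6)/(a + 5)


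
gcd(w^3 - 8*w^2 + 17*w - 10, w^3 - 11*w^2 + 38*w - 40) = w^2 - 7*w + 10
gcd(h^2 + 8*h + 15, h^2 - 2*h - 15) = h + 3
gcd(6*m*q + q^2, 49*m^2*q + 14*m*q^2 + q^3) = q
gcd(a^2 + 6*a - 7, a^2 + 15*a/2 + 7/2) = a + 7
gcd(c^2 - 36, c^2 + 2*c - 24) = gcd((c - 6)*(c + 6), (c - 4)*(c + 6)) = c + 6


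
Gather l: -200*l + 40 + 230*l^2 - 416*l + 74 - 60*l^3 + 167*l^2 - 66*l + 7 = -60*l^3 + 397*l^2 - 682*l + 121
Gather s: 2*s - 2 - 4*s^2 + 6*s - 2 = -4*s^2 + 8*s - 4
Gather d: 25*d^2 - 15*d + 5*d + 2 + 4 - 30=25*d^2 - 10*d - 24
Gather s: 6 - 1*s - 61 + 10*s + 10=9*s - 45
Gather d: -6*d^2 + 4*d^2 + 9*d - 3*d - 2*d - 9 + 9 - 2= -2*d^2 + 4*d - 2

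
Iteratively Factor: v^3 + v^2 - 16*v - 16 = (v + 4)*(v^2 - 3*v - 4) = (v - 4)*(v + 4)*(v + 1)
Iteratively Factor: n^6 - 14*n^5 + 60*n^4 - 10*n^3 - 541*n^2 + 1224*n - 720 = (n + 3)*(n^5 - 17*n^4 + 111*n^3 - 343*n^2 + 488*n - 240) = (n - 5)*(n + 3)*(n^4 - 12*n^3 + 51*n^2 - 88*n + 48) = (n - 5)*(n - 3)*(n + 3)*(n^3 - 9*n^2 + 24*n - 16) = (n - 5)*(n - 4)*(n - 3)*(n + 3)*(n^2 - 5*n + 4) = (n - 5)*(n - 4)*(n - 3)*(n - 1)*(n + 3)*(n - 4)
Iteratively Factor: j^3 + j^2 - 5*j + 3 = (j + 3)*(j^2 - 2*j + 1) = (j - 1)*(j + 3)*(j - 1)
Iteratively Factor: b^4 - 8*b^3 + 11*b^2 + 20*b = (b - 4)*(b^3 - 4*b^2 - 5*b) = b*(b - 4)*(b^2 - 4*b - 5) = b*(b - 5)*(b - 4)*(b + 1)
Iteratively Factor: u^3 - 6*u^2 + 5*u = (u)*(u^2 - 6*u + 5) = u*(u - 1)*(u - 5)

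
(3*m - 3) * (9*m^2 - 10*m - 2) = 27*m^3 - 57*m^2 + 24*m + 6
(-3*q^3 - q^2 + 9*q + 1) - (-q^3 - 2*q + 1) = -2*q^3 - q^2 + 11*q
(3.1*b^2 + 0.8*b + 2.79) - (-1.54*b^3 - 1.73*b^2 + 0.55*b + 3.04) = 1.54*b^3 + 4.83*b^2 + 0.25*b - 0.25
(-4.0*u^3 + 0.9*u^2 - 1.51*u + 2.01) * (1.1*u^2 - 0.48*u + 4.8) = -4.4*u^5 + 2.91*u^4 - 21.293*u^3 + 7.2558*u^2 - 8.2128*u + 9.648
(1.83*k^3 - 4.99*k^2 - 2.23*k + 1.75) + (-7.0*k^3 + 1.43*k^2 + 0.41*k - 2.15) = -5.17*k^3 - 3.56*k^2 - 1.82*k - 0.4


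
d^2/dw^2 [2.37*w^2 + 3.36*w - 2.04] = 4.74000000000000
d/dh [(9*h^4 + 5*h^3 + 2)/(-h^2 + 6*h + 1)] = (-18*h^5 + 157*h^4 + 96*h^3 + 15*h^2 + 4*h - 12)/(h^4 - 12*h^3 + 34*h^2 + 12*h + 1)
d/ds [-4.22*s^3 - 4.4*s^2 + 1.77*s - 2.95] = -12.66*s^2 - 8.8*s + 1.77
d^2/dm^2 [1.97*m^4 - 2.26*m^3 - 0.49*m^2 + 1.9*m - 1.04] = 23.64*m^2 - 13.56*m - 0.98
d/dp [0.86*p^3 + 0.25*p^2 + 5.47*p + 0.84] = 2.58*p^2 + 0.5*p + 5.47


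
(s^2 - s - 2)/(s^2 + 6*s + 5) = (s - 2)/(s + 5)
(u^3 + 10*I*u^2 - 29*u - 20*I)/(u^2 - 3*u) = (u^3 + 10*I*u^2 - 29*u - 20*I)/(u*(u - 3))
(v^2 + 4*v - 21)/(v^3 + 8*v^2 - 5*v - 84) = 1/(v + 4)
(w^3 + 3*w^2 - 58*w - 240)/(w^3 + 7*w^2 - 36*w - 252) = (w^2 - 3*w - 40)/(w^2 + w - 42)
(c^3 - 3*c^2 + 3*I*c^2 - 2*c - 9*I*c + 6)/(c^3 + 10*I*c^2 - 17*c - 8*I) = (c^2 + c*(-3 + 2*I) - 6*I)/(c^2 + 9*I*c - 8)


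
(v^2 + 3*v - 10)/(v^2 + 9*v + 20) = (v - 2)/(v + 4)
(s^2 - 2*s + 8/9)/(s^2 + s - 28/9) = (3*s - 2)/(3*s + 7)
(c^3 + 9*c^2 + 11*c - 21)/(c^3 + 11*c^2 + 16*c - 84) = (c^2 + 2*c - 3)/(c^2 + 4*c - 12)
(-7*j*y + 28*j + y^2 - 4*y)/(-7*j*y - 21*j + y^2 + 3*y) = (y - 4)/(y + 3)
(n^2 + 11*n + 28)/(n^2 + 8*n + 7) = (n + 4)/(n + 1)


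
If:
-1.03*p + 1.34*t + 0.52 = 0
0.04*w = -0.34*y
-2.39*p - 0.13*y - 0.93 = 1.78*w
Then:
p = 6.27615062761506*y - 0.389121338912134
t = 4.8242053331668*y - 0.687160432148879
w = -8.5*y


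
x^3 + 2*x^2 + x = x*(x + 1)^2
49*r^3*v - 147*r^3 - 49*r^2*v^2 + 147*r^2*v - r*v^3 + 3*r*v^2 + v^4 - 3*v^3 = (-7*r + v)*(-r + v)*(7*r + v)*(v - 3)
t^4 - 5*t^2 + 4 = (t - 2)*(t - 1)*(t + 1)*(t + 2)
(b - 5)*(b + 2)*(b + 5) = b^3 + 2*b^2 - 25*b - 50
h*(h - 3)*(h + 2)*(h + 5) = h^4 + 4*h^3 - 11*h^2 - 30*h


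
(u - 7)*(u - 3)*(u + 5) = u^3 - 5*u^2 - 29*u + 105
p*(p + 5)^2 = p^3 + 10*p^2 + 25*p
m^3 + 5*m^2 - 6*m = m*(m - 1)*(m + 6)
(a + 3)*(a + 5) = a^2 + 8*a + 15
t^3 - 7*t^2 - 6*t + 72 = (t - 6)*(t - 4)*(t + 3)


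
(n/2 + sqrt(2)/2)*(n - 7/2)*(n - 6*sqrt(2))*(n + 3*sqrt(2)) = n^4/2 - 7*n^3/4 - sqrt(2)*n^3 - 21*n^2 + 7*sqrt(2)*n^2/2 - 18*sqrt(2)*n + 147*n/2 + 63*sqrt(2)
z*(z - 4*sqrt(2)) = z^2 - 4*sqrt(2)*z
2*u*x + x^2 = x*(2*u + x)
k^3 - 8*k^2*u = k^2*(k - 8*u)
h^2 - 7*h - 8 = (h - 8)*(h + 1)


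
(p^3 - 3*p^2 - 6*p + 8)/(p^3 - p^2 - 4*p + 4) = (p - 4)/(p - 2)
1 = 1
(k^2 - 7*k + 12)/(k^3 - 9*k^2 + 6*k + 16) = (k^2 - 7*k + 12)/(k^3 - 9*k^2 + 6*k + 16)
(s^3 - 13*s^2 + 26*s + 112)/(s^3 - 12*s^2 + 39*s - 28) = (s^2 - 6*s - 16)/(s^2 - 5*s + 4)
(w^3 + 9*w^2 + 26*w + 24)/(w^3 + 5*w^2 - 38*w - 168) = (w^2 + 5*w + 6)/(w^2 + w - 42)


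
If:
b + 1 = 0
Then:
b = -1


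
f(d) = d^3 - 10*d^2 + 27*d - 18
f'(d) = 3*d^2 - 20*d + 27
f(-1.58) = -89.57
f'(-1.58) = 66.09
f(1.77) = 4.01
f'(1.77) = 1.00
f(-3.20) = -239.57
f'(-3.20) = 121.72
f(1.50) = 3.38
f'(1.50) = 3.75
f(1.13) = 1.18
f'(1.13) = 8.23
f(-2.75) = -188.67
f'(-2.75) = 104.69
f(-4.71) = -471.50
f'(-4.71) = 187.75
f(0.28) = -11.20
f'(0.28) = 21.64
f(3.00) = 0.00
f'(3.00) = -6.00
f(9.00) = 144.00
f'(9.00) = 90.00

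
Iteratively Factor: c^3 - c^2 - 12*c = (c - 4)*(c^2 + 3*c) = (c - 4)*(c + 3)*(c)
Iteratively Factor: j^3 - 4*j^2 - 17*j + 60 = (j - 3)*(j^2 - j - 20) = (j - 5)*(j - 3)*(j + 4)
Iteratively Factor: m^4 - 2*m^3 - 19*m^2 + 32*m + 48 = (m + 4)*(m^3 - 6*m^2 + 5*m + 12) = (m - 3)*(m + 4)*(m^2 - 3*m - 4) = (m - 3)*(m + 1)*(m + 4)*(m - 4)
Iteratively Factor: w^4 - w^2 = (w - 1)*(w^3 + w^2) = w*(w - 1)*(w^2 + w) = w^2*(w - 1)*(w + 1)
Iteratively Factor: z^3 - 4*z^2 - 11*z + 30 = (z - 5)*(z^2 + z - 6) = (z - 5)*(z - 2)*(z + 3)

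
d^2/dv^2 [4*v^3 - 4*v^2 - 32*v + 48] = 24*v - 8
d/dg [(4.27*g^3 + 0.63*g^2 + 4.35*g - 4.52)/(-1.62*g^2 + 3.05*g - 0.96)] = (-6.9174*g^4 + 26.047*g^3 - 3.3291*g^2 - 15.8544*g + 9.61)/(2.6244*g^4 - 9.882*g^3 + 12.4129*g^2 - 5.856*g + 0.9216)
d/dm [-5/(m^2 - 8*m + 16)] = 10*(m - 4)/(m^2 - 8*m + 16)^2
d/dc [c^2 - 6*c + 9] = 2*c - 6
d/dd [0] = 0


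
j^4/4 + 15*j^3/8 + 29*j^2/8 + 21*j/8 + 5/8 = (j/2 + 1/4)*(j/2 + 1/2)*(j + 1)*(j + 5)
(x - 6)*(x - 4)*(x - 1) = x^3 - 11*x^2 + 34*x - 24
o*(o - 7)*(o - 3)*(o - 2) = o^4 - 12*o^3 + 41*o^2 - 42*o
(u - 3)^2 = u^2 - 6*u + 9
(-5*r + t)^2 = 25*r^2 - 10*r*t + t^2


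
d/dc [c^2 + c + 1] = 2*c + 1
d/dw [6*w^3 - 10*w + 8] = 18*w^2 - 10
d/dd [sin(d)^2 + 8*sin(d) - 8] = 2*(sin(d) + 4)*cos(d)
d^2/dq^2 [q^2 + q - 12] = 2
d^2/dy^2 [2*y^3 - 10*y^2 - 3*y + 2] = 12*y - 20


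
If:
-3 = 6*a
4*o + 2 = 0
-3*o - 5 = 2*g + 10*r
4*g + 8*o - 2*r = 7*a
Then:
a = -1/2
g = -1/22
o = -1/2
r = -15/44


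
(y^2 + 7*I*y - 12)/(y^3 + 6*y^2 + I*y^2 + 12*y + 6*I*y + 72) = (y + 3*I)/(y^2 + 3*y*(2 - I) - 18*I)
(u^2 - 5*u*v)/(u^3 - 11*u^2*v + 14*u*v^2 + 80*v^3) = u/(u^2 - 6*u*v - 16*v^2)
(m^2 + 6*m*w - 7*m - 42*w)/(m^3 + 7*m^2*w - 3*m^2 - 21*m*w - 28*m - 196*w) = (m + 6*w)/(m^2 + 7*m*w + 4*m + 28*w)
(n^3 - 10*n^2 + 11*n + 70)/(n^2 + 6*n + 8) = (n^2 - 12*n + 35)/(n + 4)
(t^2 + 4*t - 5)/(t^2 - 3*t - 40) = (t - 1)/(t - 8)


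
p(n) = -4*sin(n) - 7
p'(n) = -4*cos(n)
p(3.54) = -5.45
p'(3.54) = 3.69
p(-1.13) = -3.38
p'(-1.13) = -1.71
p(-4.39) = -10.79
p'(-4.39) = 1.27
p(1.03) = -10.43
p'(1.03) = -2.06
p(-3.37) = -7.91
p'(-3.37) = 3.90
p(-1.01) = -3.61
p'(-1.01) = -2.13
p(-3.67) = -9.02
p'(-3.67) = 3.45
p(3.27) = -6.49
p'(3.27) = 3.97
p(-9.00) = -5.35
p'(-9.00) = 3.64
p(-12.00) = -9.15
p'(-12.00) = -3.38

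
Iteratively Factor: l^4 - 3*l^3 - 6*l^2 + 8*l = (l - 1)*(l^3 - 2*l^2 - 8*l) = (l - 1)*(l + 2)*(l^2 - 4*l) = (l - 4)*(l - 1)*(l + 2)*(l)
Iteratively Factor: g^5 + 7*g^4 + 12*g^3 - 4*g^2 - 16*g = (g + 2)*(g^4 + 5*g^3 + 2*g^2 - 8*g) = (g + 2)^2*(g^3 + 3*g^2 - 4*g) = (g - 1)*(g + 2)^2*(g^2 + 4*g) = g*(g - 1)*(g + 2)^2*(g + 4)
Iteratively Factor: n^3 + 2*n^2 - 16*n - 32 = (n + 2)*(n^2 - 16) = (n + 2)*(n + 4)*(n - 4)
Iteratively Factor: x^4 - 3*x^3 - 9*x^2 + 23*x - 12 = (x + 3)*(x^3 - 6*x^2 + 9*x - 4) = (x - 1)*(x + 3)*(x^2 - 5*x + 4) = (x - 4)*(x - 1)*(x + 3)*(x - 1)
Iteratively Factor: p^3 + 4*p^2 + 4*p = (p + 2)*(p^2 + 2*p) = p*(p + 2)*(p + 2)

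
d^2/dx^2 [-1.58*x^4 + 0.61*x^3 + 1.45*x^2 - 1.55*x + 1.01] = -18.96*x^2 + 3.66*x + 2.9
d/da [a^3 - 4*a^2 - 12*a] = 3*a^2 - 8*a - 12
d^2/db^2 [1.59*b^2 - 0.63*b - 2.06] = 3.18000000000000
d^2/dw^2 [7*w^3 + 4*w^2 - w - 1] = 42*w + 8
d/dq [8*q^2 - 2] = 16*q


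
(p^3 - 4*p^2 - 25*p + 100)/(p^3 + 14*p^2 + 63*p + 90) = (p^2 - 9*p + 20)/(p^2 + 9*p + 18)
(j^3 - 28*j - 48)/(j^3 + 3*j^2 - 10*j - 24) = (j - 6)/(j - 3)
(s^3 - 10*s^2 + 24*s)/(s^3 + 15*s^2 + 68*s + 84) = s*(s^2 - 10*s + 24)/(s^3 + 15*s^2 + 68*s + 84)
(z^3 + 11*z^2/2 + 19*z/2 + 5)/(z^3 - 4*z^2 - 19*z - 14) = (z + 5/2)/(z - 7)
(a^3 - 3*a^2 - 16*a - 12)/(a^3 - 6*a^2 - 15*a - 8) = (a^2 - 4*a - 12)/(a^2 - 7*a - 8)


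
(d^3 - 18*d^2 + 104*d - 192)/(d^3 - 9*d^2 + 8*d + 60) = (d^2 - 12*d + 32)/(d^2 - 3*d - 10)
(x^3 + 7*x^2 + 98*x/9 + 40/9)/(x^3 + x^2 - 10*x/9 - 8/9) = (x + 5)/(x - 1)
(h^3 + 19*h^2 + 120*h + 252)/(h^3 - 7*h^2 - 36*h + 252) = (h^2 + 13*h + 42)/(h^2 - 13*h + 42)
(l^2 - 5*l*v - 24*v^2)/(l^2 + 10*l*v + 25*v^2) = (l^2 - 5*l*v - 24*v^2)/(l^2 + 10*l*v + 25*v^2)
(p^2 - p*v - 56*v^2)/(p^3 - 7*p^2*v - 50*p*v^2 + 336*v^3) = 1/(p - 6*v)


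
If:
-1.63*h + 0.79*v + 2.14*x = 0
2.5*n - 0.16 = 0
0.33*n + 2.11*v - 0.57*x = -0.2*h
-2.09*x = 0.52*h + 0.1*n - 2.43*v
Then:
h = -0.02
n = 0.06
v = -0.01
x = -0.01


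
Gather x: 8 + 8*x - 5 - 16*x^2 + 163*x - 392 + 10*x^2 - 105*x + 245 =-6*x^2 + 66*x - 144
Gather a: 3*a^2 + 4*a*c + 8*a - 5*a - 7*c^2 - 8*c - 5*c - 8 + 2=3*a^2 + a*(4*c + 3) - 7*c^2 - 13*c - 6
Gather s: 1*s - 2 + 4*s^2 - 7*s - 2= 4*s^2 - 6*s - 4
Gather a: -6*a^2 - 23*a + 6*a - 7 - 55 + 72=-6*a^2 - 17*a + 10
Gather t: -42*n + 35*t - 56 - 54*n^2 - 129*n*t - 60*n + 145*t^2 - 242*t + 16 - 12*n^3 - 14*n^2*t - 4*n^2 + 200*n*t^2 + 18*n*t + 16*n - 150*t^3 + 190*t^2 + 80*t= -12*n^3 - 58*n^2 - 86*n - 150*t^3 + t^2*(200*n + 335) + t*(-14*n^2 - 111*n - 127) - 40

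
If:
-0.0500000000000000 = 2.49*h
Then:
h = -0.02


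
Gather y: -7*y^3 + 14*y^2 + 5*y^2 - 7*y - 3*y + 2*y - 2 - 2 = -7*y^3 + 19*y^2 - 8*y - 4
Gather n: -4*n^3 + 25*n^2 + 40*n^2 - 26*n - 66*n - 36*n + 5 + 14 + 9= -4*n^3 + 65*n^2 - 128*n + 28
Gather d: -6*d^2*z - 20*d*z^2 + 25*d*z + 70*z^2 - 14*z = -6*d^2*z + d*(-20*z^2 + 25*z) + 70*z^2 - 14*z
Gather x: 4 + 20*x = 20*x + 4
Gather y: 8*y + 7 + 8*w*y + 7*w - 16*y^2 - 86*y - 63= 7*w - 16*y^2 + y*(8*w - 78) - 56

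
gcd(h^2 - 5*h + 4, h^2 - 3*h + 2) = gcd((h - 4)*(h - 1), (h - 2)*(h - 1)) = h - 1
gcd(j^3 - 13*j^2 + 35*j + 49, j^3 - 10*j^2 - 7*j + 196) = j^2 - 14*j + 49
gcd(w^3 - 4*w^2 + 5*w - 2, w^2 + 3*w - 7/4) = 1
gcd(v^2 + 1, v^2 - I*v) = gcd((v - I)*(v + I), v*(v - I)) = v - I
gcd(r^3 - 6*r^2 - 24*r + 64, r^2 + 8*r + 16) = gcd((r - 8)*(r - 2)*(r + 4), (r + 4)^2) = r + 4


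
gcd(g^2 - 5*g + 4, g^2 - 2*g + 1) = g - 1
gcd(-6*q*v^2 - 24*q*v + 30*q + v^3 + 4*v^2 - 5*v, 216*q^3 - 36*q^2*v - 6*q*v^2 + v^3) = 6*q - v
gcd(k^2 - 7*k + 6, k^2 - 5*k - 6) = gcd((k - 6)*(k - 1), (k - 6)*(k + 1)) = k - 6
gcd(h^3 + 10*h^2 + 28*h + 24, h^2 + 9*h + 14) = h + 2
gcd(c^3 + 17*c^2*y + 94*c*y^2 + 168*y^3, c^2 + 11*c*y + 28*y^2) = c^2 + 11*c*y + 28*y^2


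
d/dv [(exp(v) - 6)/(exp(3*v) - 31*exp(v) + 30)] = (-(exp(v) - 6)*(3*exp(2*v) - 31) + exp(3*v) - 31*exp(v) + 30)*exp(v)/(exp(3*v) - 31*exp(v) + 30)^2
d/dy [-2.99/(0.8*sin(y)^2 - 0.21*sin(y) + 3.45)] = (4.784*sin(y) - 0.6279)*cos(y)/(0.8*sin(y)^2 - 0.21*sin(y) + 3.45)^2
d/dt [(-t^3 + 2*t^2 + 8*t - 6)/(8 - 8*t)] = (2*t^3 - 5*t^2 + 4*t + 2)/(8*(t^2 - 2*t + 1))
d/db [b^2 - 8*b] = 2*b - 8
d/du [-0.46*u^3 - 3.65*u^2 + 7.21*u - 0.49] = -1.38*u^2 - 7.3*u + 7.21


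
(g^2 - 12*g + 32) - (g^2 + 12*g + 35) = -24*g - 3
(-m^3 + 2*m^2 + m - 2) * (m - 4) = -m^4 + 6*m^3 - 7*m^2 - 6*m + 8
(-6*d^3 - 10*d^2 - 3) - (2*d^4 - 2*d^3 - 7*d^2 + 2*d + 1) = -2*d^4 - 4*d^3 - 3*d^2 - 2*d - 4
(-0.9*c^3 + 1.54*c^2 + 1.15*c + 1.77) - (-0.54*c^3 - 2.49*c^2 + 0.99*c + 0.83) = -0.36*c^3 + 4.03*c^2 + 0.16*c + 0.94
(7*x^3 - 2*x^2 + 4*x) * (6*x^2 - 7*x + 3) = 42*x^5 - 61*x^4 + 59*x^3 - 34*x^2 + 12*x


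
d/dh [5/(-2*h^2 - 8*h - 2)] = 5*(h + 2)/(h^2 + 4*h + 1)^2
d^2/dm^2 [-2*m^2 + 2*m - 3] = -4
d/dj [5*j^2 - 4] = 10*j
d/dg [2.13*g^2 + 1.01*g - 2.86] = 4.26*g + 1.01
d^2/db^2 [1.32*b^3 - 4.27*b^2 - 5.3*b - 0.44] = 7.92*b - 8.54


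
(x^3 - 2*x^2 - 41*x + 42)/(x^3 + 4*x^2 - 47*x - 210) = (x - 1)/(x + 5)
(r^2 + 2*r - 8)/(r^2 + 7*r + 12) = (r - 2)/(r + 3)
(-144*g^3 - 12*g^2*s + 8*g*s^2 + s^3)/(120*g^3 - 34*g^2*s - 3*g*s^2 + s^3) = (6*g + s)/(-5*g + s)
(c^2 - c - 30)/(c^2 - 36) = (c + 5)/(c + 6)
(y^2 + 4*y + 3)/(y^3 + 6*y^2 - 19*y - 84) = (y + 1)/(y^2 + 3*y - 28)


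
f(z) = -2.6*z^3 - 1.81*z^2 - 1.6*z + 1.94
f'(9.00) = -665.98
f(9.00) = -2054.47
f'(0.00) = -1.60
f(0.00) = 1.94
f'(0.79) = -9.33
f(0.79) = -1.74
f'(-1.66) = -17.08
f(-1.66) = 11.50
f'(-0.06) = -1.41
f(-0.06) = 2.03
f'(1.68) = -29.70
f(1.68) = -18.18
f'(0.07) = -1.89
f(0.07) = 1.82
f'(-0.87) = -4.35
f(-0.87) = 3.67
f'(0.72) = -8.25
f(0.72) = -1.12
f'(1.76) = -32.13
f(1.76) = -20.66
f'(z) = -7.8*z^2 - 3.62*z - 1.6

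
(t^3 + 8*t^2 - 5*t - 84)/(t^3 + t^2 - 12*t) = (t + 7)/t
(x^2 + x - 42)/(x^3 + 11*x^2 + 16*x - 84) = (x - 6)/(x^2 + 4*x - 12)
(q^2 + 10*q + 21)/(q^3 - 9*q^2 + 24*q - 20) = (q^2 + 10*q + 21)/(q^3 - 9*q^2 + 24*q - 20)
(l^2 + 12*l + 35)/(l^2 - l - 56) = (l + 5)/(l - 8)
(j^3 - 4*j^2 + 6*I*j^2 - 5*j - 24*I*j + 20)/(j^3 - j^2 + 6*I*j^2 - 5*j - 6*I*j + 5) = (j - 4)/(j - 1)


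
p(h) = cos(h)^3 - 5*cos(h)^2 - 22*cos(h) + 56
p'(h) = -3*sin(h)*cos(h)^2 + 10*sin(h)*cos(h) + 22*sin(h)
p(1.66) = 57.92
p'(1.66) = 21.00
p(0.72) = 37.06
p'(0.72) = 18.35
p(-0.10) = 30.14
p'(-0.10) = -2.89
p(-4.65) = 57.35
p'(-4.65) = 21.32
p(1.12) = 45.55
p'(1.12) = 23.21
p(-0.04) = 30.02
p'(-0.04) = -1.16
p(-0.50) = 33.52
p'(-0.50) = -13.65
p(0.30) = 31.29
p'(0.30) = 8.52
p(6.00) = 31.15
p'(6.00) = -8.06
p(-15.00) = 69.39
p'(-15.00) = -8.24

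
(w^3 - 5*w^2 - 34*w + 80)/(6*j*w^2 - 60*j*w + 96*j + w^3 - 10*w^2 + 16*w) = (w + 5)/(6*j + w)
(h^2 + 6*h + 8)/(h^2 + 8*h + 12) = (h + 4)/(h + 6)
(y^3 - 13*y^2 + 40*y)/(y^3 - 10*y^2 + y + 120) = y/(y + 3)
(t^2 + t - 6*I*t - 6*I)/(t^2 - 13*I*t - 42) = (t + 1)/(t - 7*I)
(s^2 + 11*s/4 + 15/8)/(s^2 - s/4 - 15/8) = (2*s + 3)/(2*s - 3)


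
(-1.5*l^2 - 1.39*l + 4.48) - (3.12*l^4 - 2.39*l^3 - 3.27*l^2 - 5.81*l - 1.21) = -3.12*l^4 + 2.39*l^3 + 1.77*l^2 + 4.42*l + 5.69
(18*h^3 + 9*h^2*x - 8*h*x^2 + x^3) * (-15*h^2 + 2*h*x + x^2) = -270*h^5 - 99*h^4*x + 156*h^3*x^2 - 22*h^2*x^3 - 6*h*x^4 + x^5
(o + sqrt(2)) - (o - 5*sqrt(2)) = 6*sqrt(2)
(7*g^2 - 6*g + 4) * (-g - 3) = -7*g^3 - 15*g^2 + 14*g - 12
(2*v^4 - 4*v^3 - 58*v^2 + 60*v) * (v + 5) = 2*v^5 + 6*v^4 - 78*v^3 - 230*v^2 + 300*v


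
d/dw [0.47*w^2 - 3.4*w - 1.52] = 0.94*w - 3.4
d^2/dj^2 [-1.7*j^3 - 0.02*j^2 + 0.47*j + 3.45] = -10.2*j - 0.04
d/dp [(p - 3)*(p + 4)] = 2*p + 1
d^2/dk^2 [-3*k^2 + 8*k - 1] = -6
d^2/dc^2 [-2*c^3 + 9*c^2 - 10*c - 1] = 18 - 12*c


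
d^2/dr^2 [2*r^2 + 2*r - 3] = 4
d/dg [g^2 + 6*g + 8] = 2*g + 6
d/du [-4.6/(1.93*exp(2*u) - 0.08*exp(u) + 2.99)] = (17.756*exp(u) - 0.368)*exp(u)/(1.93*exp(2*u) - 0.08*exp(u) + 2.99)^2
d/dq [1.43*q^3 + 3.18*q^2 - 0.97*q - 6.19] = 4.29*q^2 + 6.36*q - 0.97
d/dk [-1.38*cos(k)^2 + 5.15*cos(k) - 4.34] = (2.76*cos(k) - 5.15)*sin(k)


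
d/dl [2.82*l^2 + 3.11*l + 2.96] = 5.64*l + 3.11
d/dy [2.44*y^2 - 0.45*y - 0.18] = 4.88*y - 0.45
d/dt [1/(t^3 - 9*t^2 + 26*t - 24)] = (-3*t^2 + 18*t - 26)/(t^3 - 9*t^2 + 26*t - 24)^2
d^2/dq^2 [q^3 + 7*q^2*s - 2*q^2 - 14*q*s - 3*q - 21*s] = 6*q + 14*s - 4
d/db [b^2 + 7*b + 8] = 2*b + 7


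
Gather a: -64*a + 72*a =8*a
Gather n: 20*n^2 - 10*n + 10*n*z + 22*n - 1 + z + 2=20*n^2 + n*(10*z + 12) + z + 1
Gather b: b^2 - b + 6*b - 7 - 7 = b^2 + 5*b - 14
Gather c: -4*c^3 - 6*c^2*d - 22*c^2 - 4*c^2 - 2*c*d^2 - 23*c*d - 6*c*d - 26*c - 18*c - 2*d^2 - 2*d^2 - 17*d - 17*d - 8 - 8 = -4*c^3 + c^2*(-6*d - 26) + c*(-2*d^2 - 29*d - 44) - 4*d^2 - 34*d - 16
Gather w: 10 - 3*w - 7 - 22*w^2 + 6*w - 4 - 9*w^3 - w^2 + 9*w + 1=-9*w^3 - 23*w^2 + 12*w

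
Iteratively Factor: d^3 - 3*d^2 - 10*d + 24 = (d + 3)*(d^2 - 6*d + 8) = (d - 2)*(d + 3)*(d - 4)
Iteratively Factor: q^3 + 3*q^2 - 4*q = (q + 4)*(q^2 - q) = (q - 1)*(q + 4)*(q)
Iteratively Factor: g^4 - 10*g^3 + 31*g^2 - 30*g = (g - 5)*(g^3 - 5*g^2 + 6*g) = g*(g - 5)*(g^2 - 5*g + 6) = g*(g - 5)*(g - 2)*(g - 3)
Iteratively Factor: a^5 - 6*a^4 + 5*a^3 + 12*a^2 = (a + 1)*(a^4 - 7*a^3 + 12*a^2) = (a - 3)*(a + 1)*(a^3 - 4*a^2) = a*(a - 3)*(a + 1)*(a^2 - 4*a) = a*(a - 4)*(a - 3)*(a + 1)*(a)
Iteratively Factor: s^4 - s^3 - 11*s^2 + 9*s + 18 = (s - 3)*(s^3 + 2*s^2 - 5*s - 6) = (s - 3)*(s - 2)*(s^2 + 4*s + 3) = (s - 3)*(s - 2)*(s + 3)*(s + 1)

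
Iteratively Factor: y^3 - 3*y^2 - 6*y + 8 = (y + 2)*(y^2 - 5*y + 4) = (y - 4)*(y + 2)*(y - 1)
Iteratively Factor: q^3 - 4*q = (q - 2)*(q^2 + 2*q) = (q - 2)*(q + 2)*(q)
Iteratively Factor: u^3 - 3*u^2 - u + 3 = (u - 3)*(u^2 - 1) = (u - 3)*(u - 1)*(u + 1)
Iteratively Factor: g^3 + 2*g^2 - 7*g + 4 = (g - 1)*(g^2 + 3*g - 4) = (g - 1)^2*(g + 4)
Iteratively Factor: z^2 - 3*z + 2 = (z - 1)*(z - 2)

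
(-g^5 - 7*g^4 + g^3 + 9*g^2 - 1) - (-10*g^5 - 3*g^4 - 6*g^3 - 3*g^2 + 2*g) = 9*g^5 - 4*g^4 + 7*g^3 + 12*g^2 - 2*g - 1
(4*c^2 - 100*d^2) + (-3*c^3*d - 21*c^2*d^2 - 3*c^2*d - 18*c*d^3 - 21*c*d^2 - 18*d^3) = -3*c^3*d - 21*c^2*d^2 - 3*c^2*d + 4*c^2 - 18*c*d^3 - 21*c*d^2 - 18*d^3 - 100*d^2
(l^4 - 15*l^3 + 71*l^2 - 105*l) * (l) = l^5 - 15*l^4 + 71*l^3 - 105*l^2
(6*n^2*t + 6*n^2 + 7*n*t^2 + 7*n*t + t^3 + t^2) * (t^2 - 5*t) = 6*n^2*t^3 - 24*n^2*t^2 - 30*n^2*t + 7*n*t^4 - 28*n*t^3 - 35*n*t^2 + t^5 - 4*t^4 - 5*t^3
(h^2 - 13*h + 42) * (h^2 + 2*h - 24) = h^4 - 11*h^3 - 8*h^2 + 396*h - 1008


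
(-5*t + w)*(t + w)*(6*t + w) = -30*t^3 - 29*t^2*w + 2*t*w^2 + w^3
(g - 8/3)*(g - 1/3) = g^2 - 3*g + 8/9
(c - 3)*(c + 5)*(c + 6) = c^3 + 8*c^2 - 3*c - 90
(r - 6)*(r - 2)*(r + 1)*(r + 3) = r^4 - 4*r^3 - 17*r^2 + 24*r + 36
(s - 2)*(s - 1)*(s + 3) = s^3 - 7*s + 6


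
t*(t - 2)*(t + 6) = t^3 + 4*t^2 - 12*t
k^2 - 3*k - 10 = (k - 5)*(k + 2)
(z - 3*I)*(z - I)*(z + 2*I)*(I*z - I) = I*z^4 + 2*z^3 - I*z^3 - 2*z^2 + 5*I*z^2 + 6*z - 5*I*z - 6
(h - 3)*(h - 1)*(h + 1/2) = h^3 - 7*h^2/2 + h + 3/2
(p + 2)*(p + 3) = p^2 + 5*p + 6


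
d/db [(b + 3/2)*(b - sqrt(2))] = 2*b - sqrt(2) + 3/2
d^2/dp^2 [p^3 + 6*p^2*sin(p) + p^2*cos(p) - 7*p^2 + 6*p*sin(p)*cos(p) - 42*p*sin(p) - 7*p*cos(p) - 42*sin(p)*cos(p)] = -6*p^2*sin(p) - p^2*cos(p) + 38*p*sin(p) - 12*p*sin(2*p) + 31*p*cos(p) + 6*p + 26*sin(p) + 84*sin(2*p) - 82*cos(p) + 12*cos(2*p) - 14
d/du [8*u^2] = 16*u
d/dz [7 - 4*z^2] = -8*z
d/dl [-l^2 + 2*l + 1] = 2 - 2*l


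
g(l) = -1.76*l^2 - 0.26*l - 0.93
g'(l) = -3.52*l - 0.26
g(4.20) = -33.07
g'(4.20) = -15.04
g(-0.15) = -0.93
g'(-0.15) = 0.27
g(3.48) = -23.15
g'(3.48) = -12.51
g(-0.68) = -1.57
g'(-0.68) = 2.13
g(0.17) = -1.03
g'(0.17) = -0.86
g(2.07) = -9.01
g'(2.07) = -7.55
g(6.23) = -70.86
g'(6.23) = -22.19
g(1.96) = -8.20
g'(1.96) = -7.16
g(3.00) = -17.55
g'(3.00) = -10.82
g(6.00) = -65.85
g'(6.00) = -21.38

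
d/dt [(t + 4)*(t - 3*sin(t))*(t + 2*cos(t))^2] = (t + 2*cos(t))*(-2*(t + 4)*(t - 3*sin(t))*(2*sin(t) - 1) - (t + 4)*(t + 2*cos(t))*(3*cos(t) - 1) + (t - 3*sin(t))*(t + 2*cos(t)))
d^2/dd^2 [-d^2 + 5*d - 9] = -2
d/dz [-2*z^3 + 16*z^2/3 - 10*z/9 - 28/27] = -6*z^2 + 32*z/3 - 10/9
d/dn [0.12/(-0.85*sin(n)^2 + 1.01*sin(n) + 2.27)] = (0.204*sin(n) - 0.1212)*cos(n)/(-0.85*sin(n)^2 + 1.01*sin(n) + 2.27)^2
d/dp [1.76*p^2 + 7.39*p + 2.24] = 3.52*p + 7.39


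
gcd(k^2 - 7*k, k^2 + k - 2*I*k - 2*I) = 1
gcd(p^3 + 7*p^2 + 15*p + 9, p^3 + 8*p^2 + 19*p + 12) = p^2 + 4*p + 3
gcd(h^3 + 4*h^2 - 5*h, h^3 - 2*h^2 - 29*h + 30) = h^2 + 4*h - 5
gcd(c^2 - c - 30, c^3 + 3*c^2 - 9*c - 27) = 1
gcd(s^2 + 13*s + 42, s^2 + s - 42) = s + 7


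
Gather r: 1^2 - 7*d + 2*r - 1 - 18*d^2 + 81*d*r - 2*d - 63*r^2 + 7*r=-18*d^2 - 9*d - 63*r^2 + r*(81*d + 9)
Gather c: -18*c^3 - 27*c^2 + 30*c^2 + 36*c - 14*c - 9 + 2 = -18*c^3 + 3*c^2 + 22*c - 7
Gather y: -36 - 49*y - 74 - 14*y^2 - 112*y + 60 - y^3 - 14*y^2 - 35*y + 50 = -y^3 - 28*y^2 - 196*y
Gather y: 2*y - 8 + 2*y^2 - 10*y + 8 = 2*y^2 - 8*y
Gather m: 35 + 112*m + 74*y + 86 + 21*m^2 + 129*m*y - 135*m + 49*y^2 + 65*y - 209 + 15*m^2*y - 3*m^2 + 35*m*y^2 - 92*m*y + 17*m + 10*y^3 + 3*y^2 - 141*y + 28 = m^2*(15*y + 18) + m*(35*y^2 + 37*y - 6) + 10*y^3 + 52*y^2 - 2*y - 60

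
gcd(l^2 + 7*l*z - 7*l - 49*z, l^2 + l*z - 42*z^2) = l + 7*z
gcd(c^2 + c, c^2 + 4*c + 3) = c + 1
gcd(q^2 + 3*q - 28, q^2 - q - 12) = q - 4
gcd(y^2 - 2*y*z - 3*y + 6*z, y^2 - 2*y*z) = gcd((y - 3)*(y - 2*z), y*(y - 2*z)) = y - 2*z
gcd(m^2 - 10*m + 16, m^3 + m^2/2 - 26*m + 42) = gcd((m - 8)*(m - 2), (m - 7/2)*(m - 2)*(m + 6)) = m - 2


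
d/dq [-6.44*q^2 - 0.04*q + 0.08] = -12.88*q - 0.04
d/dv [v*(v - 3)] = 2*v - 3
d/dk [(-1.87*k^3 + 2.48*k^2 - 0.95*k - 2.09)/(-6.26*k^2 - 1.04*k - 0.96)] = (11.7062*k^4 + 3.8896*k^3 - 3.1406*k^2 - 30.9284*k - 1.2616)/(39.1876*k^4 + 13.0208*k^3 + 13.1008*k^2 + 1.9968*k + 0.9216)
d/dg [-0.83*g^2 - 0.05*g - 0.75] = -1.66*g - 0.05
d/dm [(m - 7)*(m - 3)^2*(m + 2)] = 4*m^3 - 33*m^2 + 50*m + 39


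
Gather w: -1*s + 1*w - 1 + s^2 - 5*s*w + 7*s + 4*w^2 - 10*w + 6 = s^2 + 6*s + 4*w^2 + w*(-5*s - 9) + 5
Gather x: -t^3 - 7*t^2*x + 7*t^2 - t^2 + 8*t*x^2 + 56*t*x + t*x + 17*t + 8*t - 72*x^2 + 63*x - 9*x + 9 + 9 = -t^3 + 6*t^2 + 25*t + x^2*(8*t - 72) + x*(-7*t^2 + 57*t + 54) + 18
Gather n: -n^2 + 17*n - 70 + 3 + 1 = -n^2 + 17*n - 66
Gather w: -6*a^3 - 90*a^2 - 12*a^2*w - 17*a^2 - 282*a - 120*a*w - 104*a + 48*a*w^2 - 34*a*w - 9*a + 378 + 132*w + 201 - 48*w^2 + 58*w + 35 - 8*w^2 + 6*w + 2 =-6*a^3 - 107*a^2 - 395*a + w^2*(48*a - 56) + w*(-12*a^2 - 154*a + 196) + 616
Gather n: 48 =48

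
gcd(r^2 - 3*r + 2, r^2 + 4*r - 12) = r - 2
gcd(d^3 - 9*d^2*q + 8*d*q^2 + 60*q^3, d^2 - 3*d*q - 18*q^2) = -d + 6*q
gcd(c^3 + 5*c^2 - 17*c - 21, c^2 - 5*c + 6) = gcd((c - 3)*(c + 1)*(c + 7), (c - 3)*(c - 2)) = c - 3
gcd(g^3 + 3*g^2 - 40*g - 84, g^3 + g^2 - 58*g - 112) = g^2 + 9*g + 14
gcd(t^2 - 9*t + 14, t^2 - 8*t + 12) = t - 2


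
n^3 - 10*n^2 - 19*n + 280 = (n - 8)*(n - 7)*(n + 5)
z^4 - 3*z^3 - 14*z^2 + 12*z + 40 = (z - 5)*(z - 2)*(z + 2)^2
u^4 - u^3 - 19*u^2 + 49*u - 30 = (u - 3)*(u - 2)*(u - 1)*(u + 5)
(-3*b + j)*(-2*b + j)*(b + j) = 6*b^3 + b^2*j - 4*b*j^2 + j^3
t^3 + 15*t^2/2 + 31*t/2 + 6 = (t + 1/2)*(t + 3)*(t + 4)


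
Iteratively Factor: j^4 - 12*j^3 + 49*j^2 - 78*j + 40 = (j - 5)*(j^3 - 7*j^2 + 14*j - 8) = (j - 5)*(j - 4)*(j^2 - 3*j + 2) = (j - 5)*(j - 4)*(j - 2)*(j - 1)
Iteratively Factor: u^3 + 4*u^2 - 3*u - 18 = (u + 3)*(u^2 + u - 6) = (u - 2)*(u + 3)*(u + 3)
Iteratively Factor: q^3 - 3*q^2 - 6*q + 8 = (q - 1)*(q^2 - 2*q - 8) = (q - 4)*(q - 1)*(q + 2)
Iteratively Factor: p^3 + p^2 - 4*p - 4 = (p + 1)*(p^2 - 4) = (p - 2)*(p + 1)*(p + 2)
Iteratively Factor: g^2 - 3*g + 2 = (g - 1)*(g - 2)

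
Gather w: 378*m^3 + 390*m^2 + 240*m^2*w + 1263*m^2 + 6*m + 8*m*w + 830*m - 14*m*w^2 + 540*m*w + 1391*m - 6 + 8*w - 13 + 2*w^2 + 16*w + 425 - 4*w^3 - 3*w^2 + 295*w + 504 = 378*m^3 + 1653*m^2 + 2227*m - 4*w^3 + w^2*(-14*m - 1) + w*(240*m^2 + 548*m + 319) + 910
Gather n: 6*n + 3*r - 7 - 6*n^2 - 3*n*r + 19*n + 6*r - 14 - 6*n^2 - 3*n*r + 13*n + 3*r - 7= -12*n^2 + n*(38 - 6*r) + 12*r - 28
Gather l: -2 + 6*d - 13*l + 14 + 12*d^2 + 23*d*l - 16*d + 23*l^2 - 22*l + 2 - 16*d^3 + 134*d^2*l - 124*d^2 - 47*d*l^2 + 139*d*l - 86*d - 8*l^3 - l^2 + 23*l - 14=-16*d^3 - 112*d^2 - 96*d - 8*l^3 + l^2*(22 - 47*d) + l*(134*d^2 + 162*d - 12)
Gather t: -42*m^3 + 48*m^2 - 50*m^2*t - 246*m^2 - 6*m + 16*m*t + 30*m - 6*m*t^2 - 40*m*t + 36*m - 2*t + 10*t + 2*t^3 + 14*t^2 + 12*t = -42*m^3 - 198*m^2 + 60*m + 2*t^3 + t^2*(14 - 6*m) + t*(-50*m^2 - 24*m + 20)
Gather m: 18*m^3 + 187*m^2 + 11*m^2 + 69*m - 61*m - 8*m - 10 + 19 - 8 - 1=18*m^3 + 198*m^2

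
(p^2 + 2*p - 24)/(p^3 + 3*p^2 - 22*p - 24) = 1/(p + 1)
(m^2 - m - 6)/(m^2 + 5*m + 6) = (m - 3)/(m + 3)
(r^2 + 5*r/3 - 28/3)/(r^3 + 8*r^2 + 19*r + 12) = (r - 7/3)/(r^2 + 4*r + 3)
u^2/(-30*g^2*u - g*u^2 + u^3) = u/(-30*g^2 - g*u + u^2)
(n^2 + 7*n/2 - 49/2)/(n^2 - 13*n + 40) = (2*n^2 + 7*n - 49)/(2*(n^2 - 13*n + 40))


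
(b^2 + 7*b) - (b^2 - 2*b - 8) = 9*b + 8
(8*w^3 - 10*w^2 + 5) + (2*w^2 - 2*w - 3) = 8*w^3 - 8*w^2 - 2*w + 2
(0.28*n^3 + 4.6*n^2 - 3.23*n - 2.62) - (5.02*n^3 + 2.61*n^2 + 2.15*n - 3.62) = -4.74*n^3 + 1.99*n^2 - 5.38*n + 1.0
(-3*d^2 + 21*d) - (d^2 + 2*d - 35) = -4*d^2 + 19*d + 35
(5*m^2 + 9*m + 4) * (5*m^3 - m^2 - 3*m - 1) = 25*m^5 + 40*m^4 - 4*m^3 - 36*m^2 - 21*m - 4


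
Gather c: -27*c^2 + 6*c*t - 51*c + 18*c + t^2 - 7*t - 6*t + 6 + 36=-27*c^2 + c*(6*t - 33) + t^2 - 13*t + 42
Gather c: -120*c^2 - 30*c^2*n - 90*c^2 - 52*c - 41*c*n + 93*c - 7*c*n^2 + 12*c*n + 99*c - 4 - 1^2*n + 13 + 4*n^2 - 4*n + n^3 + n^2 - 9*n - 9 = c^2*(-30*n - 210) + c*(-7*n^2 - 29*n + 140) + n^3 + 5*n^2 - 14*n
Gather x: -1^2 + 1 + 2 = 2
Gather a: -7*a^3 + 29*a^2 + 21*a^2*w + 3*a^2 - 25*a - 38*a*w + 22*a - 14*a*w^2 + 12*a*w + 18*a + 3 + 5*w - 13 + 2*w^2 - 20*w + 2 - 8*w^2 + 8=-7*a^3 + a^2*(21*w + 32) + a*(-14*w^2 - 26*w + 15) - 6*w^2 - 15*w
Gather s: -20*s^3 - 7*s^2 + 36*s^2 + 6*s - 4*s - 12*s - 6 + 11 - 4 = -20*s^3 + 29*s^2 - 10*s + 1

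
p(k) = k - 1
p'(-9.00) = 1.00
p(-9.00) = -10.00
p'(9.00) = 1.00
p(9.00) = 8.00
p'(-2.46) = 1.00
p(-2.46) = -3.46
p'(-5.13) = 1.00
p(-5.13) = -6.13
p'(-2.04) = 1.00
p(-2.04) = -3.04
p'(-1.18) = 1.00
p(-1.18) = -2.18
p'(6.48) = 1.00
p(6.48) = 5.48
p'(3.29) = 1.00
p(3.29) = 2.29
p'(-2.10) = 1.00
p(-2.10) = -3.10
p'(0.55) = 1.00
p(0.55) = -0.45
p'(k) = 1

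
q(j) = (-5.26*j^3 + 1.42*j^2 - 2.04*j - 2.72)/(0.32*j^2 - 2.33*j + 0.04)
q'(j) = (2.33 - 0.64*j)*(-5.26*j^3 + 1.42*j^2 - 2.04*j - 2.72)/(0.32*j^2 - 2.33*j + 0.04)^2 + (-15.78*j^2 + 2.84*j - 2.04)/(0.32*j^2 - 2.33*j + 0.04) = (-1.6832*j^4 + 24.5116*j^3 - 3.287*j^2 + 1.8544*j - 6.4192)/(0.1024*j^4 - 1.4912*j^3 + 5.4545*j^2 - 0.1864*j + 0.0016)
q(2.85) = 29.68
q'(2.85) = 26.77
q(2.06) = 13.78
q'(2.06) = 14.47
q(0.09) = 17.33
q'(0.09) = -224.21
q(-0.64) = 0.33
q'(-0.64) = -5.67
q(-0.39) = -1.40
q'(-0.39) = -9.18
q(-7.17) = 60.96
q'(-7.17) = -12.41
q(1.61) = 8.42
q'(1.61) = 9.52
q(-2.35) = 10.73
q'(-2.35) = -7.51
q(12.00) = -490.75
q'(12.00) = 21.21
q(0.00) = -68.00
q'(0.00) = -4012.00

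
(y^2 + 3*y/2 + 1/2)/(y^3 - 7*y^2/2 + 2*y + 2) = (y + 1)/(y^2 - 4*y + 4)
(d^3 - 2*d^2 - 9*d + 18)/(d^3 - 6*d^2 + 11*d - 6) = (d + 3)/(d - 1)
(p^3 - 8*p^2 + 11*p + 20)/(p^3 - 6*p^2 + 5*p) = (p^2 - 3*p - 4)/(p*(p - 1))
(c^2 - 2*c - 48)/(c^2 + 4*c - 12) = (c - 8)/(c - 2)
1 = 1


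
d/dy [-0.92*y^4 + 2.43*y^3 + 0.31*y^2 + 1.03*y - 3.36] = -3.68*y^3 + 7.29*y^2 + 0.62*y + 1.03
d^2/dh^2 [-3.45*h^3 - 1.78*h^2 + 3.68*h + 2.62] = -20.7*h - 3.56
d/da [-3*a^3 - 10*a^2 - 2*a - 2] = -9*a^2 - 20*a - 2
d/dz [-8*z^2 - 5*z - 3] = -16*z - 5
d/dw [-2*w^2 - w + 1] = -4*w - 1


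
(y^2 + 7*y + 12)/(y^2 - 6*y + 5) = (y^2 + 7*y + 12)/(y^2 - 6*y + 5)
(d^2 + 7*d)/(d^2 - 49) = d/(d - 7)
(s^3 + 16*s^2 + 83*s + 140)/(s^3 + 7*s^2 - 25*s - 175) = (s + 4)/(s - 5)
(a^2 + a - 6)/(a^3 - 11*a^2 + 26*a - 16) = (a + 3)/(a^2 - 9*a + 8)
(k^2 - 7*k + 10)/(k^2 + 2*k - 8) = (k - 5)/(k + 4)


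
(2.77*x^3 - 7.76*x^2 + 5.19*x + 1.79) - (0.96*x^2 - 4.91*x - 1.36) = 2.77*x^3 - 8.72*x^2 + 10.1*x + 3.15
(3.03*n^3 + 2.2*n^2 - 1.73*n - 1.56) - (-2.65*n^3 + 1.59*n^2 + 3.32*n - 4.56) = 5.68*n^3 + 0.61*n^2 - 5.05*n + 3.0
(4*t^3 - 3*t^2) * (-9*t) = -36*t^4 + 27*t^3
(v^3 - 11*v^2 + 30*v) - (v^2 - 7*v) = v^3 - 12*v^2 + 37*v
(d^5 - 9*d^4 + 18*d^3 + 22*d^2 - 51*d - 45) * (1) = d^5 - 9*d^4 + 18*d^3 + 22*d^2 - 51*d - 45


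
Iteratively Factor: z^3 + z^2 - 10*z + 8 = (z - 1)*(z^2 + 2*z - 8) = (z - 2)*(z - 1)*(z + 4)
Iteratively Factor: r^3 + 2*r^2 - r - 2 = (r + 2)*(r^2 - 1) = (r - 1)*(r + 2)*(r + 1)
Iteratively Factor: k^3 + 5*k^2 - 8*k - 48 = (k + 4)*(k^2 + k - 12) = (k - 3)*(k + 4)*(k + 4)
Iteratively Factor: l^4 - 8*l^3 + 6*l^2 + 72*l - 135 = (l - 3)*(l^3 - 5*l^2 - 9*l + 45) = (l - 5)*(l - 3)*(l^2 - 9) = (l - 5)*(l - 3)*(l + 3)*(l - 3)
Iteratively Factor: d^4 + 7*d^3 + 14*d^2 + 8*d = (d)*(d^3 + 7*d^2 + 14*d + 8) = d*(d + 2)*(d^2 + 5*d + 4) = d*(d + 2)*(d + 4)*(d + 1)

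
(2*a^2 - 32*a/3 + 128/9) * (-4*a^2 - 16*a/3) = -8*a^4 + 32*a^3 - 2048*a/27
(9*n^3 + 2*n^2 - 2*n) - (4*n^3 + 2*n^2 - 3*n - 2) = 5*n^3 + n + 2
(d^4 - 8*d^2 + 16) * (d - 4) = d^5 - 4*d^4 - 8*d^3 + 32*d^2 + 16*d - 64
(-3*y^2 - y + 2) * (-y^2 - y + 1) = 3*y^4 + 4*y^3 - 4*y^2 - 3*y + 2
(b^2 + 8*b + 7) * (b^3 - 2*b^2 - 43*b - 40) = b^5 + 6*b^4 - 52*b^3 - 398*b^2 - 621*b - 280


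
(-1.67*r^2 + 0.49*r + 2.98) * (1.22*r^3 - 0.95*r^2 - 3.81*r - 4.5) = -2.0374*r^5 + 2.1843*r^4 + 9.5328*r^3 + 2.8171*r^2 - 13.5588*r - 13.41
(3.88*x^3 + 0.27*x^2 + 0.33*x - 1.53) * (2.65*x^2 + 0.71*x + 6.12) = 10.282*x^5 + 3.4703*x^4 + 24.8118*x^3 - 2.1678*x^2 + 0.9333*x - 9.3636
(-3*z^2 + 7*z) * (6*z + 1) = -18*z^3 + 39*z^2 + 7*z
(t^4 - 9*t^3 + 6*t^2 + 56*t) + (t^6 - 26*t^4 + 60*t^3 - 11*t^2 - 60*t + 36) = t^6 - 25*t^4 + 51*t^3 - 5*t^2 - 4*t + 36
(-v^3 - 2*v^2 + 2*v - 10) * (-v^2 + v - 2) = v^5 + v^4 - 2*v^3 + 16*v^2 - 14*v + 20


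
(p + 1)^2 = p^2 + 2*p + 1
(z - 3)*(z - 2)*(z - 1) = z^3 - 6*z^2 + 11*z - 6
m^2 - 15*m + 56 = (m - 8)*(m - 7)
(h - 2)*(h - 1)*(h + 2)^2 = h^4 + h^3 - 6*h^2 - 4*h + 8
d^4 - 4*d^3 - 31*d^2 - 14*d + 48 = (d - 8)*(d - 1)*(d + 2)*(d + 3)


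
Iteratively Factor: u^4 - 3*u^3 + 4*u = (u - 2)*(u^3 - u^2 - 2*u) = (u - 2)^2*(u^2 + u) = (u - 2)^2*(u + 1)*(u)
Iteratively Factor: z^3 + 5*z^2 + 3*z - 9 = (z + 3)*(z^2 + 2*z - 3) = (z - 1)*(z + 3)*(z + 3)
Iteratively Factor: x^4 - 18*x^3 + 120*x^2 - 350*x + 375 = (x - 5)*(x^3 - 13*x^2 + 55*x - 75) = (x - 5)^2*(x^2 - 8*x + 15) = (x - 5)^3*(x - 3)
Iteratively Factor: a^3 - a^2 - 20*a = (a - 5)*(a^2 + 4*a) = (a - 5)*(a + 4)*(a)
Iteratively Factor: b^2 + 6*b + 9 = (b + 3)*(b + 3)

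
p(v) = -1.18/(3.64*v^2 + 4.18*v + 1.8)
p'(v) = -1.18*(-7.28*v - 4.18)/(3.64*v^2 + 4.18*v + 1.8)^2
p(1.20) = -0.10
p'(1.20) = 0.10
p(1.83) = -0.05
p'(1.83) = 0.04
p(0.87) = -0.14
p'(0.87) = 0.18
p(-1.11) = -0.72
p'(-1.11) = -1.70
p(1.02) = -0.12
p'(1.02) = 0.14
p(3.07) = -0.02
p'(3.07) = 0.01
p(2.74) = -0.03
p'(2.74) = 0.02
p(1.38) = -0.08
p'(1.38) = 0.08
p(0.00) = -0.66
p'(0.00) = 1.52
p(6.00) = -0.01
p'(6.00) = 0.00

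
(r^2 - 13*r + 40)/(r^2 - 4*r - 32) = (r - 5)/(r + 4)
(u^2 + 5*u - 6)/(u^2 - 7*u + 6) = (u + 6)/(u - 6)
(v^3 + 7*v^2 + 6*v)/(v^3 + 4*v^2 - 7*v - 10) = v*(v + 6)/(v^2 + 3*v - 10)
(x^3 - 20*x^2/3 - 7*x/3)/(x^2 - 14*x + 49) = x*(3*x + 1)/(3*(x - 7))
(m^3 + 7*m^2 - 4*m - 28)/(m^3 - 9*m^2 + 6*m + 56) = (m^2 + 5*m - 14)/(m^2 - 11*m + 28)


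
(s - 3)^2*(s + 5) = s^3 - s^2 - 21*s + 45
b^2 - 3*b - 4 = (b - 4)*(b + 1)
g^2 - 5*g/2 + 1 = (g - 2)*(g - 1/2)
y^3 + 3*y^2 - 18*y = y*(y - 3)*(y + 6)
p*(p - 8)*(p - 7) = p^3 - 15*p^2 + 56*p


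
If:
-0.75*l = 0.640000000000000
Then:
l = -0.85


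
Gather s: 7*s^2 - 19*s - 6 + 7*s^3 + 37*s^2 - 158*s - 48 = 7*s^3 + 44*s^2 - 177*s - 54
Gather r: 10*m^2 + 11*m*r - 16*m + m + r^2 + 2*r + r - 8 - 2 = 10*m^2 - 15*m + r^2 + r*(11*m + 3) - 10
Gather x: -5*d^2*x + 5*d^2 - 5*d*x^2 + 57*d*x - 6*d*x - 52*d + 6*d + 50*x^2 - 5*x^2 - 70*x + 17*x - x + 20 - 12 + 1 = 5*d^2 - 46*d + x^2*(45 - 5*d) + x*(-5*d^2 + 51*d - 54) + 9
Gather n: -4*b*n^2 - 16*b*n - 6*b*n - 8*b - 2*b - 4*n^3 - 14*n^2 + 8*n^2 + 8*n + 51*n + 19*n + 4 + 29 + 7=-10*b - 4*n^3 + n^2*(-4*b - 6) + n*(78 - 22*b) + 40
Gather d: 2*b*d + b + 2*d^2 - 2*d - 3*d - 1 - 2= b + 2*d^2 + d*(2*b - 5) - 3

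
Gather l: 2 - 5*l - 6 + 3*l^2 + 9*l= 3*l^2 + 4*l - 4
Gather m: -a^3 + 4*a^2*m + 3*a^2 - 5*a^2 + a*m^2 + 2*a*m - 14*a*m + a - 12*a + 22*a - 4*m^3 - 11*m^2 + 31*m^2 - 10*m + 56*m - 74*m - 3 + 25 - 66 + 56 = -a^3 - 2*a^2 + 11*a - 4*m^3 + m^2*(a + 20) + m*(4*a^2 - 12*a - 28) + 12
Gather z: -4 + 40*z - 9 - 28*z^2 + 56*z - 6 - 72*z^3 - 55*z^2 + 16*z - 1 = -72*z^3 - 83*z^2 + 112*z - 20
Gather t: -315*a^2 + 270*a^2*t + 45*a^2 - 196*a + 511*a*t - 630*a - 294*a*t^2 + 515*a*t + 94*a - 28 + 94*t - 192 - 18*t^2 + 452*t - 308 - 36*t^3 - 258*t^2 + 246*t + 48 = -270*a^2 - 732*a - 36*t^3 + t^2*(-294*a - 276) + t*(270*a^2 + 1026*a + 792) - 480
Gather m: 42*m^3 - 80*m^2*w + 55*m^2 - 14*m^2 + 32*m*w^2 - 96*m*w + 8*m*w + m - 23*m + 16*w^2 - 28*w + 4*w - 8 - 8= 42*m^3 + m^2*(41 - 80*w) + m*(32*w^2 - 88*w - 22) + 16*w^2 - 24*w - 16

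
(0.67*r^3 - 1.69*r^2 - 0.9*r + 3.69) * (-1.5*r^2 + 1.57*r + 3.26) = -1.005*r^5 + 3.5869*r^4 + 0.8809*r^3 - 12.4574*r^2 + 2.8593*r + 12.0294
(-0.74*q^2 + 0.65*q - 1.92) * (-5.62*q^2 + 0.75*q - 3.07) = 4.1588*q^4 - 4.208*q^3 + 13.5497*q^2 - 3.4355*q + 5.8944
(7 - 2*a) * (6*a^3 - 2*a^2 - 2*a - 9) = -12*a^4 + 46*a^3 - 10*a^2 + 4*a - 63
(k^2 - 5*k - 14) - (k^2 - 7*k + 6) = 2*k - 20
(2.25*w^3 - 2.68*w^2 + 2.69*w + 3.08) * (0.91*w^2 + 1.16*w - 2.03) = 2.0475*w^5 + 0.1712*w^4 - 5.2284*w^3 + 11.3636*w^2 - 1.8879*w - 6.2524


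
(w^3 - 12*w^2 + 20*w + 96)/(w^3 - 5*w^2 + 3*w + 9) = (w^3 - 12*w^2 + 20*w + 96)/(w^3 - 5*w^2 + 3*w + 9)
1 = 1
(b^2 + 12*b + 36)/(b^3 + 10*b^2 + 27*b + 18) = (b + 6)/(b^2 + 4*b + 3)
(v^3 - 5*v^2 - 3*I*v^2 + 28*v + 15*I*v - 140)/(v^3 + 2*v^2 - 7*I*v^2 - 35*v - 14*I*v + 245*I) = (v + 4*I)/(v + 7)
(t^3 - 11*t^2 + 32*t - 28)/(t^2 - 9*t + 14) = t - 2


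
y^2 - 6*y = y*(y - 6)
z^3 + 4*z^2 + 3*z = z*(z + 1)*(z + 3)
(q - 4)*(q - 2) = q^2 - 6*q + 8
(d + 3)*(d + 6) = d^2 + 9*d + 18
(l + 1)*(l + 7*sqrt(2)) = l^2 + l + 7*sqrt(2)*l + 7*sqrt(2)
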